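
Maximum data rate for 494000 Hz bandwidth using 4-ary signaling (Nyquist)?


Rate = 2 * B * log2(M) = 2 * 494000 * 2.0 = 1976000.0

1976000.0 bps


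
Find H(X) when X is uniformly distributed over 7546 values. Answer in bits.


H = log2(n) = log2(7546) = 12.8815

12.8815 bits


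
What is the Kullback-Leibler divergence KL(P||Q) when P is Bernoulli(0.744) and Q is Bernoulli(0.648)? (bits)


KL = p*log2(p/q) + (1-p)*log2((1-p)/(1-q)) = 0.744*log2(0.744/0.648) + 0.256*log2(0.256/0.352) = 0.0307

0.0307 bits


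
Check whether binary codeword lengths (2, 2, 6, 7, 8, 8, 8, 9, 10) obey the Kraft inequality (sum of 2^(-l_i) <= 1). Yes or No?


Kraft sum = sum(2^(-l_i)) = 0.5381, need <= 1. Result: satisfied (a binary prefix-free code with these lengths exists)

Yes


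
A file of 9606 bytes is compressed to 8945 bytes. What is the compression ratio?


Ratio = original / compressed = 9606 / 8945 = 1.0739

1.0739


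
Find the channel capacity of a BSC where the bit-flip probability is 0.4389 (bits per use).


H(p) = -p*log2(p) - (1-p)*log2(1-p) = -0.4389*log2(0.4389) - 0.5611*log2(0.5611) = 0.521429 + 0.467772 = 0.9892. C = 1 - H(p) = 1 - 0.9892 = 0.0108

0.0108 bits


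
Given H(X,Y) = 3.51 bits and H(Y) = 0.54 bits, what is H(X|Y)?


H(X|Y) = H(X,Y) - H(Y) = 3.51 - 0.54 = 2.97

2.97 bits


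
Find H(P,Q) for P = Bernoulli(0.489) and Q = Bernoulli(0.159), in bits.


H(P,Q) = -p*log2(q) - (1-p)*log2(1-q). -0.489*log2(0.159) = 1.297269; -0.511*log2(0.841) = 0.127659. H(P,Q) = 1.297269 + 0.127659 = 1.4249

1.4249 bits


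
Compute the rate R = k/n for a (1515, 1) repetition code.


Rate = k/n = 1/1515

1/1515


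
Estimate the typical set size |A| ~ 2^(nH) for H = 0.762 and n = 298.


log2|A_typical| = nH = 298 * 0.762 = 227.076, so |A_typical| ~ 2^227.076 = 2.273e+68

2.273e+68


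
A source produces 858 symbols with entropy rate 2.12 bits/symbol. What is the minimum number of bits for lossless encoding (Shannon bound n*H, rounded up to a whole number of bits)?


Minimum bits >= n * H = 858 * 2.12 = 1818.96, rounded up to a whole number of bits = 1819

1819 bits


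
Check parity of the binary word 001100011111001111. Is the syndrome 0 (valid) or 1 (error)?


Syndrome = XOR of all bits = 0 XOR 0 XOR 1 XOR 1 XOR 0 XOR 0 XOR 0 XOR 1 XOR 1 XOR 1 XOR 1 XOR 1 XOR 0 XOR 0 XOR 1 XOR 1 XOR 1 XOR 1 = 1

1


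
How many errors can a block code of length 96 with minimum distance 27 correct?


Correction capability = floor((d-1)/2) = floor((27-1)/2) = 13

13 errors


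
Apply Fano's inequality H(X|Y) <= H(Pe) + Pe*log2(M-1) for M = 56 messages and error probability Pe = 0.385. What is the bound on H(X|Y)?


H(Pe) = -Pe*log2(Pe) - (1-Pe)*log2(1-Pe) = -0.385*log2(0.385) - 0.615*log2(0.615) = 0.530172 + 0.431325 = 0.9615. Pe*log2(M-1) = 0.385*log2(55) = 2.225823. Bound = H(Pe) + Pe*log2(M-1) = 0.530172 + 0.431325 + 2.225823 = 3.1873

3.1873 bits


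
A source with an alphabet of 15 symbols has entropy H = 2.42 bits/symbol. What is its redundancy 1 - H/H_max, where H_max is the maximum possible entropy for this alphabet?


H_max = log2(K) = log2(15) = 3.9069 bits/symbol. Redundancy = 1 - H/H_max = 1 - 2.42/3.9069 = 1 - 0.6194 = 0.3806

0.3806


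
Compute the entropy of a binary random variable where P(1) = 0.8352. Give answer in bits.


H = -p*log2(p) - (1-p)*log2(1-p). -0.8352*log2(0.8352) = 0.216990; -0.1648*log2(0.1648) = 0.428680. H = 0.216990 + 0.428680 = 0.6457

0.6457 bits


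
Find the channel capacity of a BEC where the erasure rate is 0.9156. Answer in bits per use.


C = 1 - epsilon = 1 - 0.9156 = 0.0844

0.0844 bits


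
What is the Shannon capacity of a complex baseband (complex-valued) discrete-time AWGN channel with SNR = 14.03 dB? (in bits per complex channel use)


SNR_linear = 10^(14.03/10) = 25.293; C = log2(1 + SNR_linear) = log2(1 + 25.293) = 4.7166

4.7166 bits/channel use


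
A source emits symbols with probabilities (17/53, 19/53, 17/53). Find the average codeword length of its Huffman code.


Huffman construction (repeatedly merge the two least-probable nodes; each merge adds 1 bit to every symbol beneath it): 17/53 + 17/53 = 34/53; 19/53 + 34/53 = 1. Resulting codeword lengths (in the order the probabilities were given): (2, 1, 2). L_avg = sum(p_i * l_i) = 17/53*2 + 19/53*1 + 17/53*2 = 87/53 = 1.6415

1.6415 bits


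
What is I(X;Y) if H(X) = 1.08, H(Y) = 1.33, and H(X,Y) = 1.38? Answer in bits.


I(X;Y) = H(X) + H(Y) - H(X,Y) = 1.08 + 1.33 - 1.38 = 1.03

1.03 bits


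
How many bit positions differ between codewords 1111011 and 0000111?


Count differing positions: ^ ^ ^ ^ ^ . . = 5 differences

5


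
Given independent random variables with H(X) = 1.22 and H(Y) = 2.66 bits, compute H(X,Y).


For independent variables, H(X,Y) = H(X) + H(Y) = 1.22 + 2.66 = 3.88

3.88 bits


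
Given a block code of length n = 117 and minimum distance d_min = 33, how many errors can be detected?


Detection capability = d_min - 1 = 33 - 1 = 32

32 errors


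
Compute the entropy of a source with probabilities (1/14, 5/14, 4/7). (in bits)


H = -sum(p_i * log2(p_i)). Terms: -(1/14)*log2(1/14) = 0.271954; -(5/14)*log2(5/14) = 0.530510; -(4/7)*log2(4/7) = 0.461346. H = 0.271954 + 0.530510 + 0.461346 = 1.2638

1.2638 bits


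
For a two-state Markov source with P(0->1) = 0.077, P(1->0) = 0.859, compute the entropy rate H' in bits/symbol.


Stationary distribution: pi_0 = p10/(p01+p10) = 0.9177, pi_1 = 0.0823. Entropy rate H' = pi_0*H(p01) + pi_1*H(p10) = 0.9177*0.3915 + 0.0823*0.5869 = 0.4076

0.4076 bits/symbol


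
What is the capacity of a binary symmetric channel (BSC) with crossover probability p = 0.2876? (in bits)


H(p) = -p*log2(p) - (1-p)*log2(1-p) = -0.2876*log2(0.2876) - 0.7124*log2(0.7124) = 0.517066 + 0.348535 = 0.8656. C = 1 - H(p) = 1 - 0.8656 = 0.1344

0.1344 bits


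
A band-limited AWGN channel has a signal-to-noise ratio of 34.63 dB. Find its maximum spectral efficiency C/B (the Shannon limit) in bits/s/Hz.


SNR_linear = 10^(34.63/10) = 2904.0227; C/B = log2(1 + SNR_linear) = log2(1 + 2904.0227) = 11.5043

11.5043 bits/s/Hz


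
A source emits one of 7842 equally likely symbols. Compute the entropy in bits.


H = log2(n) = log2(7842) = 12.937

12.937 bits


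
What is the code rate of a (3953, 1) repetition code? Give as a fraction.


Rate = k/n = 1/3953

1/3953


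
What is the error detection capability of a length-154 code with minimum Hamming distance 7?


Detection capability = d_min - 1 = 7 - 1 = 6

6 errors


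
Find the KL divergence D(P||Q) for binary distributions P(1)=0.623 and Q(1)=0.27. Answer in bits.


KL = p*log2(p/q) + (1-p)*log2((1-p)/(1-q)) = 0.623*log2(0.623/0.27) + 0.377*log2(0.377/0.73) = 0.3921

0.3921 bits


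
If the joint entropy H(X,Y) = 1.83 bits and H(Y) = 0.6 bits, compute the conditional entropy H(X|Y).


H(X|Y) = H(X,Y) - H(Y) = 1.83 - 0.6 = 1.23

1.23 bits


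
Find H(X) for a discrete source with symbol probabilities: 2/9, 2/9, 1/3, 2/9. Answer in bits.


H = -sum(p_i * log2(p_i)). Terms: -(2/9)*log2(2/9) = 0.482206; -(2/9)*log2(2/9) = 0.482206; -(1/3)*log2(1/3) = 0.528321; -(2/9)*log2(2/9) = 0.482206. H = 0.482206 + 0.482206 + 0.528321 + 0.482206 = 1.9749

1.9749 bits


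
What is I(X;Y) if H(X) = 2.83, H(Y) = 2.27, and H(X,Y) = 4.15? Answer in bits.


I(X;Y) = H(X) + H(Y) - H(X,Y) = 2.83 + 2.27 - 4.15 = 0.95

0.95 bits


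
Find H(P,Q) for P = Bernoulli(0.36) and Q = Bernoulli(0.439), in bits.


H(P,Q) = -p*log2(q) - (1-p)*log2(1-q). -0.36*log2(0.439) = 0.427575; -0.64*log2(0.561) = 0.533713. H(P,Q) = 0.427575 + 0.533713 = 0.9613

0.9613 bits


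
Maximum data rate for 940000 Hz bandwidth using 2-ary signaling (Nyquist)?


Rate = 2 * B * log2(M) = 2 * 940000 * 1.0 = 1880000.0

1880000.0 bps


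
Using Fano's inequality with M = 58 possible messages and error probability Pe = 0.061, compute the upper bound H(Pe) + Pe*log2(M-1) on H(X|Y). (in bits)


H(Pe) = -Pe*log2(Pe) - (1-Pe)*log2(1-Pe) = -0.061*log2(0.061) - 0.939*log2(0.939) = 0.246138 + 0.085264 = 0.3314. Pe*log2(M-1) = 0.061*log2(57) = 0.355806. Bound = H(Pe) + Pe*log2(M-1) = 0.246138 + 0.085264 + 0.355806 = 0.6872

0.6872 bits


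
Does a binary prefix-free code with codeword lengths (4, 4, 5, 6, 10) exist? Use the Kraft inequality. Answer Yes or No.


Kraft sum = sum(2^(-l_i)) = 0.1729, need <= 1. Result: satisfied (a binary prefix-free code with these lengths exists)

Yes


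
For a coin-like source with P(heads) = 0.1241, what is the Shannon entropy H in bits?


H = -p*log2(p) - (1-p)*log2(1-p). -0.1241*log2(0.1241) = 0.373594; -0.8759*log2(0.8759) = 0.167439. H = 0.373594 + 0.167439 = 0.541

0.541 bits


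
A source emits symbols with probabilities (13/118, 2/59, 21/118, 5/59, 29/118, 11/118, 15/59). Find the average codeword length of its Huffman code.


Huffman construction (repeatedly merge the two least-probable nodes; each merge adds 1 bit to every symbol beneath it): 2/59 + 5/59 = 7/59; 11/118 + 13/118 = 12/59; 7/59 + 21/118 = 35/118; 12/59 + 29/118 = 53/118; 15/59 + 35/118 = 65/118; 53/118 + 65/118 = 1. Resulting codeword lengths (in the order the probabilities were given): (3, 4, 3, 4, 2, 3, 2). L_avg = sum(p_i * l_i) = 13/118*3 + 2/59*4 + 21/118*3 + 5/59*4 + 29/118*2 + 11/118*3 + 15/59*2 = 309/118 = 2.6186

2.6186 bits


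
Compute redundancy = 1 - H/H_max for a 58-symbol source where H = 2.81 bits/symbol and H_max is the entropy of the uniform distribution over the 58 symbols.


H_max = log2(K) = log2(58) = 5.858 bits/symbol. Redundancy = 1 - H/H_max = 1 - 2.81/5.858 = 1 - 0.4797 = 0.5203

0.5203


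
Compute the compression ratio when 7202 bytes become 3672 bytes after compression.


Ratio = original / compressed = 7202 / 3672 = 1.9613

1.9613


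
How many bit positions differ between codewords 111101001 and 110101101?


Count differing positions: . . ^ . . . ^ . . = 2 differences

2


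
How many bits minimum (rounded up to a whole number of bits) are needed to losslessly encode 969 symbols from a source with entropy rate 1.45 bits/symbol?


Minimum bits >= n * H = 969 * 1.45 = 1405.05, rounded up to a whole number of bits = 1406

1406 bits


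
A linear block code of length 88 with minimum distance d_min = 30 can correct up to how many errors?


Correction capability = floor((d-1)/2) = floor((30-1)/2) = 14

14 errors


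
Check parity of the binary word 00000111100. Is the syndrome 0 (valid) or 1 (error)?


Syndrome = XOR of all bits = 0 XOR 0 XOR 0 XOR 0 XOR 0 XOR 1 XOR 1 XOR 1 XOR 1 XOR 0 XOR 0 = 0

0


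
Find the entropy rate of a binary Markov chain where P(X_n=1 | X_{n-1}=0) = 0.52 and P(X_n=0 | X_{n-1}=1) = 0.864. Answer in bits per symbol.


Stationary distribution: pi_0 = p10/(p01+p10) = 0.6243, pi_1 = 0.3757. Entropy rate H' = pi_0*H(p01) + pi_1*H(p10) = 0.6243*0.9988 + 0.3757*0.5737 = 0.8391

0.8391 bits/symbol


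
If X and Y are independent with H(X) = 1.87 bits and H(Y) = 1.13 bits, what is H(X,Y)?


For independent variables, H(X,Y) = H(X) + H(Y) = 1.87 + 1.13 = 3.0

3.0 bits


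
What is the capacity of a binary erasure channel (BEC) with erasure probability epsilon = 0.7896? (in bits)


C = 1 - epsilon = 1 - 0.7896 = 0.2104

0.2104 bits


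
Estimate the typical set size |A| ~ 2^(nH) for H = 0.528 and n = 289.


log2|A_typical| = nH = 289 * 0.528 = 152.592, so |A_typical| ~ 2^152.592 = 8.605e+45

8.605e+45


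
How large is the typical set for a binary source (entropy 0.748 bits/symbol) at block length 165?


log2|A_typical| = nH = 165 * 0.748 = 123.42, so |A_typical| ~ 2^123.42 = 1.423e+37

1.423e+37


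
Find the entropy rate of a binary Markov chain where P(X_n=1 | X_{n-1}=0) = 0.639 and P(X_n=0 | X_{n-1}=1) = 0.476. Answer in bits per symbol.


Stationary distribution: pi_0 = p10/(p01+p10) = 0.4269, pi_1 = 0.5731. Entropy rate H' = pi_0*H(p01) + pi_1*H(p10) = 0.4269*0.9435 + 0.5731*0.9983 = 0.9749

0.9749 bits/symbol


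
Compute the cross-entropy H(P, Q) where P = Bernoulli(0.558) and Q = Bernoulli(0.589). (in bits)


H(P,Q) = -p*log2(q) - (1-p)*log2(1-q). -0.558*log2(0.589) = 0.426123; -0.442*log2(0.411) = 0.566993. H(P,Q) = 0.426123 + 0.566993 = 0.9931

0.9931 bits


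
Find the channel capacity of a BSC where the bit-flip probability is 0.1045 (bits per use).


H(p) = -p*log2(p) - (1-p)*log2(1-p) = -0.1045*log2(0.1045) - 0.8955*log2(0.8955) = 0.340505 + 0.142595 = 0.4831. C = 1 - H(p) = 1 - 0.4831 = 0.5169

0.5169 bits


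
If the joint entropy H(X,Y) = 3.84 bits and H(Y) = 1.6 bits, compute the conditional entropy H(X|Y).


H(X|Y) = H(X,Y) - H(Y) = 3.84 - 1.6 = 2.24

2.24 bits


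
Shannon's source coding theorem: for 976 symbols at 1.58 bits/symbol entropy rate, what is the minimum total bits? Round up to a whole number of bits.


Minimum bits >= n * H = 976 * 1.58 = 1542.08, rounded up to a whole number of bits = 1543

1543 bits


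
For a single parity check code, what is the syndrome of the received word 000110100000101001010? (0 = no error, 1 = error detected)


Syndrome = XOR of all bits = 0 XOR 0 XOR 0 XOR 1 XOR 1 XOR 0 XOR 1 XOR 0 XOR 0 XOR 0 XOR 0 XOR 0 XOR 1 XOR 0 XOR 1 XOR 0 XOR 0 XOR 1 XOR 0 XOR 1 XOR 0 = 1

1


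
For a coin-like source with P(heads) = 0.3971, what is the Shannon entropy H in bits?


H = -p*log2(p) - (1-p)*log2(1-p). -0.3971*log2(0.3971) = 0.529106; -0.6029*log2(0.6029) = 0.440123. H = 0.529106 + 0.440123 = 0.9692

0.9692 bits


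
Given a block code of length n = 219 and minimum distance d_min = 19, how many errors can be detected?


Detection capability = d_min - 1 = 19 - 1 = 18

18 errors


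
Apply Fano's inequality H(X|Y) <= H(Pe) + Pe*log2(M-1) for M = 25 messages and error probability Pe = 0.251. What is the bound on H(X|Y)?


H(Pe) = -Pe*log2(Pe) - (1-Pe)*log2(1-Pe) = -0.251*log2(0.251) - 0.749*log2(0.749) = 0.500554 + 0.312305 = 0.8129. Pe*log2(M-1) = 0.251*log2(24) = 1.150826. Bound = H(Pe) + Pe*log2(M-1) = 0.500554 + 0.312305 + 1.150826 = 1.9637

1.9637 bits


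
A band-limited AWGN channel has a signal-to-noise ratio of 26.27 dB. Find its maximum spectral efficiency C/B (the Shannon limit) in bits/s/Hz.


SNR_linear = 10^(26.27/10) = 423.643; C/B = log2(1 + SNR_linear) = log2(1 + 423.643) = 8.7301

8.7301 bits/s/Hz


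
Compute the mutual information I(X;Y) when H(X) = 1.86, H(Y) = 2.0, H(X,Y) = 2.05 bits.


I(X;Y) = H(X) + H(Y) - H(X,Y) = 1.86 + 2.0 - 2.05 = 1.81

1.81 bits


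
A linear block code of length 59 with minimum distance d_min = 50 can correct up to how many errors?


Correction capability = floor((d-1)/2) = floor((50-1)/2) = 24

24 errors


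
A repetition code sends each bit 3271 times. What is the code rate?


Rate = k/n = 1/3271

1/3271


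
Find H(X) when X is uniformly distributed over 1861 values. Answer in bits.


H = log2(n) = log2(1861) = 10.8619

10.8619 bits


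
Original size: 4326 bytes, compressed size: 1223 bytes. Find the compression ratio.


Ratio = original / compressed = 4326 / 1223 = 3.5372

3.5372


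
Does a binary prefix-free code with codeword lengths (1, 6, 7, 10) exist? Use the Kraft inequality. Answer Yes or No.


Kraft sum = sum(2^(-l_i)) = 0.5244, need <= 1. Result: satisfied (a binary prefix-free code with these lengths exists)

Yes


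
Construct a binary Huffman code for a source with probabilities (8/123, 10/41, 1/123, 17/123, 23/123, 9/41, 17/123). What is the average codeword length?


Huffman construction (repeatedly merge the two least-probable nodes; each merge adds 1 bit to every symbol beneath it): 1/123 + 8/123 = 3/41; 3/41 + 17/123 = 26/123; 17/123 + 23/123 = 40/123; 26/123 + 9/41 = 53/123; 10/41 + 40/123 = 70/123; 53/123 + 70/123 = 1. Resulting codeword lengths (in the order the probabilities were given): (4, 2, 4, 3, 3, 2, 3). L_avg = sum(p_i * l_i) = 8/123*4 + 10/41*2 + 1/123*4 + 17/123*3 + 23/123*3 + 9/41*2 + 17/123*3 = 107/41 = 2.6098

2.6098 bits


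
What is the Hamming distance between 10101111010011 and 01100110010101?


Count differing positions: ^ ^ . . ^ . . ^ . . . ^ ^ . = 6 differences

6


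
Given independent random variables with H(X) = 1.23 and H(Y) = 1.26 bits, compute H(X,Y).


For independent variables, H(X,Y) = H(X) + H(Y) = 1.23 + 1.26 = 2.49

2.49 bits


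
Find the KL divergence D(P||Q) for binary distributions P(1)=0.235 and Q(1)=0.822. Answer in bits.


KL = p*log2(p/q) + (1-p)*log2((1-p)/(1-q)) = 0.235*log2(0.235/0.822) + 0.765*log2(0.765/0.178) = 1.1847

1.1847 bits


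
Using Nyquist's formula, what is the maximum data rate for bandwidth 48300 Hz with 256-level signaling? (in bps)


Rate = 2 * B * log2(M) = 2 * 48300 * 8.0 = 772800.0

772800.0 bps


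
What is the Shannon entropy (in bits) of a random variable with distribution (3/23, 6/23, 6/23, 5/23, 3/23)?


H = -sum(p_i * log2(p_i)). Terms: -(3/23)*log2(3/23) = 0.383296; -(6/23)*log2(6/23) = 0.505722; -(6/23)*log2(6/23) = 0.505722; -(5/23)*log2(5/23) = 0.478616; -(3/23)*log2(3/23) = 0.383296. H = 0.383296 + 0.505722 + 0.505722 + 0.478616 + 0.383296 = 2.2567

2.2567 bits


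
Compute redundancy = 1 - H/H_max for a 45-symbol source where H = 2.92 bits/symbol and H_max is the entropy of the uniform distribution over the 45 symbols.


H_max = log2(K) = log2(45) = 5.4919 bits/symbol. Redundancy = 1 - H/H_max = 1 - 2.92/5.4919 = 1 - 0.5317 = 0.4683

0.4683


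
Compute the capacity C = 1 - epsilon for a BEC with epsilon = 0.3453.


C = 1 - epsilon = 1 - 0.3453 = 0.6547

0.6547 bits


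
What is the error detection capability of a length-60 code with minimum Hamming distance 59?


Detection capability = d_min - 1 = 59 - 1 = 58

58 errors


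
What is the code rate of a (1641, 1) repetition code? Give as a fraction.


Rate = k/n = 1/1641

1/1641


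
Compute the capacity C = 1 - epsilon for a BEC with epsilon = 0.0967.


C = 1 - epsilon = 1 - 0.0967 = 0.9033

0.9033 bits


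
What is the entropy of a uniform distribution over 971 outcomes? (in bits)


H = log2(n) = log2(971) = 9.9233

9.9233 bits


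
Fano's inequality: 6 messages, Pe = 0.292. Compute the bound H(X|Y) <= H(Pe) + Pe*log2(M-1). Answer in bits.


H(Pe) = -Pe*log2(Pe) - (1-Pe)*log2(1-Pe) = -0.292*log2(0.292) - 0.708*log2(0.708) = 0.518580 + 0.352711 = 0.8713. Pe*log2(M-1) = 0.292*log2(5) = 0.678003. Bound = H(Pe) + Pe*log2(M-1) = 0.518580 + 0.352711 + 0.678003 = 1.5493

1.5493 bits


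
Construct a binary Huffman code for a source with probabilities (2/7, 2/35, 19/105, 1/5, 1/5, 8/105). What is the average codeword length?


Huffman construction (repeatedly merge the two least-probable nodes; each merge adds 1 bit to every symbol beneath it): 2/35 + 8/105 = 2/15; 2/15 + 19/105 = 11/35; 1/5 + 1/5 = 2/5; 2/7 + 11/35 = 3/5; 2/5 + 3/5 = 1. Resulting codeword lengths (in the order the probabilities were given): (2, 4, 3, 2, 2, 4). L_avg = sum(p_i * l_i) = 2/7*2 + 2/35*4 + 19/105*3 + 1/5*2 + 1/5*2 + 8/105*4 = 257/105 = 2.4476

2.4476 bits


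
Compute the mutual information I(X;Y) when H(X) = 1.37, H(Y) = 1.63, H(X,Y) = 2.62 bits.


I(X;Y) = H(X) + H(Y) - H(X,Y) = 1.37 + 1.63 - 2.62 = 0.38

0.38 bits


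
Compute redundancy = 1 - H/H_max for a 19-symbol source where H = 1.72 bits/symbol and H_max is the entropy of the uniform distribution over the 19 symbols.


H_max = log2(K) = log2(19) = 4.2479 bits/symbol. Redundancy = 1 - H/H_max = 1 - 1.72/4.2479 = 1 - 0.4049 = 0.5951

0.5951


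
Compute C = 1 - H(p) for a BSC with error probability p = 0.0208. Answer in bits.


H(p) = -p*log2(p) - (1-p)*log2(1-p) = -0.0208*log2(0.0208) - 0.9792*log2(0.9792) = 0.116215 + 0.029694 = 0.1459. C = 1 - H(p) = 1 - 0.1459 = 0.8541

0.8541 bits


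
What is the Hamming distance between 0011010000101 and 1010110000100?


Count differing positions: ^ . . ^ ^ . . . . . . . ^ = 4 differences

4


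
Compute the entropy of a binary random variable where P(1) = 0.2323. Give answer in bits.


H = -p*log2(p) - (1-p)*log2(1-p). -0.2323*log2(0.2323) = 0.489210; -0.7677*log2(0.7677) = 0.292790. H = 0.489210 + 0.292790 = 0.782

0.782 bits


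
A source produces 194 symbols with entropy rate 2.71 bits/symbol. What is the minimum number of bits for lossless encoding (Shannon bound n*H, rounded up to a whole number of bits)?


Minimum bits >= n * H = 194 * 2.71 = 525.74, rounded up to a whole number of bits = 526

526 bits


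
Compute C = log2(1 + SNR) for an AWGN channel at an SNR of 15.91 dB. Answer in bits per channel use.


SNR_linear = 10^(15.91/10) = 38.9942; C = log2(1 + SNR_linear) = log2(1 + 38.9942) = 5.3217

5.3217 bits/channel use


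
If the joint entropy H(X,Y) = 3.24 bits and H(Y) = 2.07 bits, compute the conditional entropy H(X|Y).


H(X|Y) = H(X,Y) - H(Y) = 3.24 - 2.07 = 1.17

1.17 bits


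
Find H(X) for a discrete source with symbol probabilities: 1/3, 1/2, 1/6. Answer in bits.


H = -sum(p_i * log2(p_i)). Terms: -(1/3)*log2(1/3) = 0.528321; -(1/2)*log2(1/2) = 0.500000; -(1/6)*log2(1/6) = 0.430827. H = 0.528321 + 0.500000 + 0.430827 = 1.4591

1.4591 bits


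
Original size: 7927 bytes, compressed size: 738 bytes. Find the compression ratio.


Ratio = original / compressed = 7927 / 738 = 10.7412

10.7412


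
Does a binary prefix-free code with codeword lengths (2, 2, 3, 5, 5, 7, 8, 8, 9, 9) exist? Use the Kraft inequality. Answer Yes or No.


Kraft sum = sum(2^(-l_i)) = 0.707, need <= 1. Result: satisfied (a binary prefix-free code with these lengths exists)

Yes


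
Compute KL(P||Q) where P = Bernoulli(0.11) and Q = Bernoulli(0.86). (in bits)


KL = p*log2(p/q) + (1-p)*log2((1-p)/(1-q)) = 0.11*log2(0.11/0.86) + 0.89*log2(0.89/0.14) = 2.0485

2.0485 bits


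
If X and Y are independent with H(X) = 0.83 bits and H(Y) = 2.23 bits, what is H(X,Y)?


For independent variables, H(X,Y) = H(X) + H(Y) = 0.83 + 2.23 = 3.06

3.06 bits


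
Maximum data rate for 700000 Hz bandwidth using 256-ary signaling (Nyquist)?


Rate = 2 * B * log2(M) = 2 * 700000 * 8.0 = 11200000.0

11200000.0 bps


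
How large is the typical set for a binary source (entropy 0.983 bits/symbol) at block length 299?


log2|A_typical| = nH = 299 * 0.983 = 293.917, so |A_typical| ~ 2^293.917 = 3.005e+88

3.005e+88


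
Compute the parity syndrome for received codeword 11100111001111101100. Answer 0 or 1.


Syndrome = XOR of all bits = 1 XOR 1 XOR 1 XOR 0 XOR 0 XOR 1 XOR 1 XOR 1 XOR 0 XOR 0 XOR 1 XOR 1 XOR 1 XOR 1 XOR 1 XOR 0 XOR 1 XOR 1 XOR 0 XOR 0 = 1

1


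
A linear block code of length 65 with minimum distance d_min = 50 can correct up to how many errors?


Correction capability = floor((d-1)/2) = floor((50-1)/2) = 24

24 errors


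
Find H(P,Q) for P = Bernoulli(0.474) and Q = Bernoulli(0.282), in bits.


H(P,Q) = -p*log2(q) - (1-p)*log2(1-q). -0.474*log2(0.282) = 0.865634; -0.526*log2(0.718) = 0.251399. H(P,Q) = 0.865634 + 0.251399 = 1.117

1.117 bits


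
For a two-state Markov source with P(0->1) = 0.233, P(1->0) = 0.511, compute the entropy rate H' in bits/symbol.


Stationary distribution: pi_0 = p10/(p01+p10) = 0.6868, pi_1 = 0.3132. Entropy rate H' = pi_0*H(p01) + pi_1*H(p10) = 0.6868*0.7832 + 0.3132*0.9997 = 0.851

0.851 bits/symbol


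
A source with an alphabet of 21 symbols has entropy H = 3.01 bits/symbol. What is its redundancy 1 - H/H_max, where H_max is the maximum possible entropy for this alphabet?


H_max = log2(K) = log2(21) = 4.3923 bits/symbol. Redundancy = 1 - H/H_max = 1 - 3.01/4.3923 = 1 - 0.6853 = 0.3147

0.3147


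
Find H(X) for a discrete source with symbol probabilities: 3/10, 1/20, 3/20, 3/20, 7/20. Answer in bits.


H = -sum(p_i * log2(p_i)). Terms: -(3/10)*log2(3/10) = 0.521090; -(1/20)*log2(1/20) = 0.216096; -(3/20)*log2(3/20) = 0.410545; -(3/20)*log2(3/20) = 0.410545; -(7/20)*log2(7/20) = 0.530101. H = 0.521090 + 0.216096 + 0.410545 + 0.410545 + 0.530101 = 2.0884

2.0884 bits


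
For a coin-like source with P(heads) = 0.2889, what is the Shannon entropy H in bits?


H = -p*log2(p) - (1-p)*log2(1-p). -0.2889*log2(0.2889) = 0.517523; -0.7111*log2(0.7111) = 0.349773. H = 0.517523 + 0.349773 = 0.8673

0.8673 bits


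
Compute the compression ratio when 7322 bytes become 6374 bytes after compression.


Ratio = original / compressed = 7322 / 6374 = 1.1487

1.1487


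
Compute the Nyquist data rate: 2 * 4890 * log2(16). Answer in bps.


Rate = 2 * B * log2(M) = 2 * 4890 * 4.0 = 39120.0

39120.0 bps


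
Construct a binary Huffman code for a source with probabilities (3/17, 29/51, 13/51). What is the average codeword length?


Huffman construction (repeatedly merge the two least-probable nodes; each merge adds 1 bit to every symbol beneath it): 3/17 + 13/51 = 22/51; 22/51 + 29/51 = 1. Resulting codeword lengths (in the order the probabilities were given): (2, 1, 2). L_avg = sum(p_i * l_i) = 3/17*2 + 29/51*1 + 13/51*2 = 73/51 = 1.4314

1.4314 bits


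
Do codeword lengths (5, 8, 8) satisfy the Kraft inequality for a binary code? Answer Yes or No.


Kraft sum = sum(2^(-l_i)) = 0.0391, need <= 1. Result: satisfied (a binary prefix-free code with these lengths exists)

Yes


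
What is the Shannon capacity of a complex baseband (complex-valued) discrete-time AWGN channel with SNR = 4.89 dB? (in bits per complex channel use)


SNR_linear = 10^(4.89/10) = 3.0832; C = log2(1 + SNR_linear) = log2(1 + 3.0832) = 2.0297

2.0297 bits/channel use


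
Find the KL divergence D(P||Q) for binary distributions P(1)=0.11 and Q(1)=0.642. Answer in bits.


KL = p*log2(p/q) + (1-p)*log2((1-p)/(1-q)) = 0.11*log2(0.11/0.642) + 0.89*log2(0.89/0.358) = 0.8894

0.8894 bits


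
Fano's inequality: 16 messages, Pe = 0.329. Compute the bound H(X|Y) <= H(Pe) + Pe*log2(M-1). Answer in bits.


H(Pe) = -Pe*log2(Pe) - (1-Pe)*log2(1-Pe) = -0.329*log2(0.329) - 0.671*log2(0.671) = 0.527664 + 0.386238 = 0.9139. Pe*log2(M-1) = 0.329*log2(15) = 1.285367. Bound = H(Pe) + Pe*log2(M-1) = 0.527664 + 0.386238 + 1.285367 = 2.1993

2.1993 bits


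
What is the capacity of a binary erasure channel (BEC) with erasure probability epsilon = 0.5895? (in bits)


C = 1 - epsilon = 1 - 0.5895 = 0.4105

0.4105 bits


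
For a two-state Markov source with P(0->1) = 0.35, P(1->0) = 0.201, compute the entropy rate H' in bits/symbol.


Stationary distribution: pi_0 = p10/(p01+p10) = 0.3648, pi_1 = 0.6352. Entropy rate H' = pi_0*H(p01) + pi_1*H(p10) = 0.3648*0.9341 + 0.6352*0.7239 = 0.8006

0.8006 bits/symbol


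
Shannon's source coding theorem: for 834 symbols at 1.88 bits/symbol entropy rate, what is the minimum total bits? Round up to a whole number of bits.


Minimum bits >= n * H = 834 * 1.88 = 1567.92, rounded up to a whole number of bits = 1568

1568 bits


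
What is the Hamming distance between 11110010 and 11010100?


Count differing positions: . . ^ . . ^ ^ . = 3 differences

3


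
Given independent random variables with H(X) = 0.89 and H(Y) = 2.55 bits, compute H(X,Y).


For independent variables, H(X,Y) = H(X) + H(Y) = 0.89 + 2.55 = 3.44

3.44 bits


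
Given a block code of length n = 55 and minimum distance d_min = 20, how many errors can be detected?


Detection capability = d_min - 1 = 20 - 1 = 19

19 errors


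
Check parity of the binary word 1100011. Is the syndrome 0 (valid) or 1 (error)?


Syndrome = XOR of all bits = 1 XOR 1 XOR 0 XOR 0 XOR 0 XOR 1 XOR 1 = 0

0


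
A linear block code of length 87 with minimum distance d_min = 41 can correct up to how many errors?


Correction capability = floor((d-1)/2) = floor((41-1)/2) = 20

20 errors


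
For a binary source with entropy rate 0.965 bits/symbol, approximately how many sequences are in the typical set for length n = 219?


log2|A_typical| = nH = 219 * 0.965 = 211.335, so |A_typical| ~ 2^211.335 = 4.151e+63

4.151e+63


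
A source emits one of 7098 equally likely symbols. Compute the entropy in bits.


H = log2(n) = log2(7098) = 12.7932

12.7932 bits


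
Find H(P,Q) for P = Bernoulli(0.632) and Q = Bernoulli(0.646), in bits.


H(P,Q) = -p*log2(q) - (1-p)*log2(1-q). -0.632*log2(0.646) = 0.398409; -0.368*log2(0.354) = 0.551330. H(P,Q) = 0.398409 + 0.551330 = 0.9497

0.9497 bits


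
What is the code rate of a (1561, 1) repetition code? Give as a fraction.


Rate = k/n = 1/1561

1/1561


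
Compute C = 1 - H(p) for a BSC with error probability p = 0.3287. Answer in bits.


H(p) = -p*log2(p) - (1-p)*log2(1-p) = -0.3287*log2(0.3287) - 0.6713*log2(0.6713) = 0.527615 + 0.385978 = 0.9136. C = 1 - H(p) = 1 - 0.9136 = 0.0864

0.0864 bits


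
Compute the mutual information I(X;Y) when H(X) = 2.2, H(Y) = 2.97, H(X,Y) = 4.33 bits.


I(X;Y) = H(X) + H(Y) - H(X,Y) = 2.2 + 2.97 - 4.33 = 0.84

0.84 bits


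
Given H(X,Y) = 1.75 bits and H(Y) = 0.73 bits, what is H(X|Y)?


H(X|Y) = H(X,Y) - H(Y) = 1.75 - 0.73 = 1.02

1.02 bits


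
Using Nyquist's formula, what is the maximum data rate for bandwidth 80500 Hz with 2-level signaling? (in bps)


Rate = 2 * B * log2(M) = 2 * 80500 * 1.0 = 161000.0

161000.0 bps


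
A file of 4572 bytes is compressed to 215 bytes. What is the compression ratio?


Ratio = original / compressed = 4572 / 215 = 21.2651

21.2651


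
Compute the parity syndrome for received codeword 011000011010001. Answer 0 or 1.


Syndrome = XOR of all bits = 0 XOR 1 XOR 1 XOR 0 XOR 0 XOR 0 XOR 0 XOR 1 XOR 1 XOR 0 XOR 1 XOR 0 XOR 0 XOR 0 XOR 1 = 0

0


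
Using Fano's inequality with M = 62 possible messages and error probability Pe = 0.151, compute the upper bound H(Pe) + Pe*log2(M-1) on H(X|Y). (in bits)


H(Pe) = -Pe*log2(Pe) - (1-Pe)*log2(1-Pe) = -0.151*log2(0.151) - 0.849*log2(0.849) = 0.411834 + 0.200503 = 0.6123. Pe*log2(M-1) = 0.151*log2(61) = 0.895541. Bound = H(Pe) + Pe*log2(M-1) = 0.411834 + 0.200503 + 0.895541 = 1.5079

1.5079 bits


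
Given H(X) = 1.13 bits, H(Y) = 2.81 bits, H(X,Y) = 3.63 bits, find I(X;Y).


I(X;Y) = H(X) + H(Y) - H(X,Y) = 1.13 + 2.81 - 3.63 = 0.31

0.31 bits


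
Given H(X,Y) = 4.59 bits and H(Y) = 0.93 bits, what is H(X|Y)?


H(X|Y) = H(X,Y) - H(Y) = 4.59 - 0.93 = 3.66

3.66 bits


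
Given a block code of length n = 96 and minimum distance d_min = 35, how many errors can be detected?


Detection capability = d_min - 1 = 35 - 1 = 34

34 errors


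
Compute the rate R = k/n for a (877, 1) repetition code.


Rate = k/n = 1/877

1/877


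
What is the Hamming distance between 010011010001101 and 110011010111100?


Count differing positions: ^ . . . . . . . . ^ ^ . . . ^ = 4 differences

4


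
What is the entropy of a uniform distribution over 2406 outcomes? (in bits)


H = log2(n) = log2(2406) = 11.2324

11.2324 bits


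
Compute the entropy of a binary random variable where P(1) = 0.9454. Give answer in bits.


H = -p*log2(p) - (1-p)*log2(1-p). -0.9454*log2(0.9454) = 0.076580; -0.0546*log2(0.0546) = 0.229045. H = 0.076580 + 0.229045 = 0.3056

0.3056 bits


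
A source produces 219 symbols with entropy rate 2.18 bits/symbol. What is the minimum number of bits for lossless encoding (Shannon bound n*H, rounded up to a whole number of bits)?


Minimum bits >= n * H = 219 * 2.18 = 477.42, rounded up to a whole number of bits = 478

478 bits


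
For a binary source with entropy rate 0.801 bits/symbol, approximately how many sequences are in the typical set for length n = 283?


log2|A_typical| = nH = 283 * 0.801 = 226.683, so |A_typical| ~ 2^226.683 = 1.731e+68

1.731e+68


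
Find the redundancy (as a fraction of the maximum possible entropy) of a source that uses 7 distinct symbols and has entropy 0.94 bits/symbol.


H_max = log2(K) = log2(7) = 2.8074 bits/symbol. Redundancy = 1 - H/H_max = 1 - 0.94/2.8074 = 1 - 0.3348 = 0.6652

0.6652


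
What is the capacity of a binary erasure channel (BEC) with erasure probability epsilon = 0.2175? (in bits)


C = 1 - epsilon = 1 - 0.2175 = 0.7825

0.7825 bits


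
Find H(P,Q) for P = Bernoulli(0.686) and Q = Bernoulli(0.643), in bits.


H(P,Q) = -p*log2(q) - (1-p)*log2(1-q). -0.686*log2(0.643) = 0.437057; -0.314*log2(0.357) = 0.466605. H(P,Q) = 0.437057 + 0.466605 = 0.9037

0.9037 bits


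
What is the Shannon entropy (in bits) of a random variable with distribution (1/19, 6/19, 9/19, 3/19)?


H = -sum(p_i * log2(p_i)). Terms: -(1/19)*log2(1/19) = 0.223575; -(6/19)*log2(6/19) = 0.525147; -(9/19)*log2(9/19) = 0.510633; -(3/19)*log2(3/19) = 0.420468. H = 0.223575 + 0.525147 + 0.510633 + 0.420468 = 1.6798

1.6798 bits


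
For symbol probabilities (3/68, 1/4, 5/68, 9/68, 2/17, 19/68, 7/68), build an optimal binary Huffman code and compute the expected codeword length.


Huffman construction (repeatedly merge the two least-probable nodes; each merge adds 1 bit to every symbol beneath it): 3/68 + 5/68 = 2/17; 7/68 + 2/17 = 15/68; 2/17 + 9/68 = 1/4; 15/68 + 1/4 = 8/17; 1/4 + 19/68 = 9/17; 8/17 + 9/17 = 1. Resulting codeword lengths (in the order the probabilities were given): (4, 2, 4, 3, 3, 2, 3). L_avg = sum(p_i * l_i) = 3/68*4 + 1/4*2 + 5/68*4 + 9/68*3 + 2/17*3 + 19/68*2 + 7/68*3 = 44/17 = 2.5882

2.5882 bits


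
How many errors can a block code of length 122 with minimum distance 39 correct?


Correction capability = floor((d-1)/2) = floor((39-1)/2) = 19

19 errors


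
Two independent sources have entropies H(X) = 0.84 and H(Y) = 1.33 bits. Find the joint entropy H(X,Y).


For independent variables, H(X,Y) = H(X) + H(Y) = 0.84 + 1.33 = 2.17

2.17 bits


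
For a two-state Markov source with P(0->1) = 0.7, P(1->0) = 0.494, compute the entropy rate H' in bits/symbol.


Stationary distribution: pi_0 = p10/(p01+p10) = 0.4137, pi_1 = 0.5863. Entropy rate H' = pi_0*H(p01) + pi_1*H(p10) = 0.4137*0.8813 + 0.5863*0.9999 = 0.9508

0.9508 bits/symbol


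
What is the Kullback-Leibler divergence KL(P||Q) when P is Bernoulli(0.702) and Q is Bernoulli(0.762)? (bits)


KL = p*log2(p/q) + (1-p)*log2((1-p)/(1-q)) = 0.702*log2(0.702/0.762) + 0.298*log2(0.298/0.238) = 0.0136

0.0136 bits


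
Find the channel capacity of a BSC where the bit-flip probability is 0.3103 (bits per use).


H(p) = -p*log2(p) - (1-p)*log2(1-p) = -0.3103*log2(0.3103) - 0.6897*log2(0.6897) = 0.523868 + 0.369651 = 0.8935. C = 1 - H(p) = 1 - 0.8935 = 0.1065

0.1065 bits


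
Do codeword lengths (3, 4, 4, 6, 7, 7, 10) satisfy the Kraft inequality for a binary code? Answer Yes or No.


Kraft sum = sum(2^(-l_i)) = 0.2822, need <= 1. Result: satisfied (a binary prefix-free code with these lengths exists)

Yes


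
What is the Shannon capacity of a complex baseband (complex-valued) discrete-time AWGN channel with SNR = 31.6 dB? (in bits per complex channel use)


SNR_linear = 10^(31.6/10) = 1445.4398; C = log2(1 + SNR_linear) = log2(1 + 1445.4398) = 10.4983

10.4983 bits/channel use


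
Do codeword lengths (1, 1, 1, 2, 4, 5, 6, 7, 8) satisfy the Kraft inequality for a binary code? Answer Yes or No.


Kraft sum = sum(2^(-l_i)) = 1.8711, need <= 1. Result: violated (a binary prefix-free code with these lengths cannot exist)

No


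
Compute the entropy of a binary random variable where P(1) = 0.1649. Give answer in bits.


H = -p*log2(p) - (1-p)*log2(1-p). -0.1649*log2(0.1649) = 0.428796; -0.8351*log2(0.8351) = 0.217109. H = 0.428796 + 0.217109 = 0.6459

0.6459 bits


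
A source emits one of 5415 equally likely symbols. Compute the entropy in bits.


H = log2(n) = log2(5415) = 12.4027

12.4027 bits


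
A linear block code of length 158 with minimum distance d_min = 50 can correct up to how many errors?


Correction capability = floor((d-1)/2) = floor((50-1)/2) = 24

24 errors


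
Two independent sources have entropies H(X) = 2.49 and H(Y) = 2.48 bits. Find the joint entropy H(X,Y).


For independent variables, H(X,Y) = H(X) + H(Y) = 2.49 + 2.48 = 4.97

4.97 bits


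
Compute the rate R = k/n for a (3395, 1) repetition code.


Rate = k/n = 1/3395

1/3395


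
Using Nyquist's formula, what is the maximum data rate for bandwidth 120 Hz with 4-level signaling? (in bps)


Rate = 2 * B * log2(M) = 2 * 120 * 2.0 = 480.0

480.0 bps


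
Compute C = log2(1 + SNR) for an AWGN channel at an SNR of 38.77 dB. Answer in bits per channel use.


SNR_linear = 10^(38.77/10) = 7533.5556; C = log2(1 + SNR_linear) = log2(1 + 7533.5556) = 12.8793

12.8793 bits/channel use


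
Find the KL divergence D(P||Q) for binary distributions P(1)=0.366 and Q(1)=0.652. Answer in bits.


KL = p*log2(p/q) + (1-p)*log2((1-p)/(1-q)) = 0.366*log2(0.366/0.652) + 0.634*log2(0.634/0.348) = 0.2438

0.2438 bits


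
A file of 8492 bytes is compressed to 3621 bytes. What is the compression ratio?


Ratio = original / compressed = 8492 / 3621 = 2.3452

2.3452


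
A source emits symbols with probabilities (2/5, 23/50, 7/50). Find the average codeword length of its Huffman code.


Huffman construction (repeatedly merge the two least-probable nodes; each merge adds 1 bit to every symbol beneath it): 7/50 + 2/5 = 27/50; 23/50 + 27/50 = 1. Resulting codeword lengths (in the order the probabilities were given): (2, 1, 2). L_avg = sum(p_i * l_i) = 2/5*2 + 23/50*1 + 7/50*2 = 77/50 = 1.54

1.54 bits


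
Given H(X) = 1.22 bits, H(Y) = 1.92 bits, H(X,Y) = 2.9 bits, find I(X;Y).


I(X;Y) = H(X) + H(Y) - H(X,Y) = 1.22 + 1.92 - 2.9 = 0.24

0.24 bits


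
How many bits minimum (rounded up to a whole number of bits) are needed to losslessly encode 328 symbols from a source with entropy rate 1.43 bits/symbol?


Minimum bits >= n * H = 328 * 1.43 = 469.04, rounded up to a whole number of bits = 470

470 bits


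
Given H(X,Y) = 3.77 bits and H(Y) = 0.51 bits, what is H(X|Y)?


H(X|Y) = H(X,Y) - H(Y) = 3.77 - 0.51 = 3.26

3.26 bits


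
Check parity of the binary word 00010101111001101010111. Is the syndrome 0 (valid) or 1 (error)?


Syndrome = XOR of all bits = 0 XOR 0 XOR 0 XOR 1 XOR 0 XOR 1 XOR 0 XOR 1 XOR 1 XOR 1 XOR 1 XOR 0 XOR 0 XOR 1 XOR 1 XOR 0 XOR 1 XOR 0 XOR 1 XOR 0 XOR 1 XOR 1 XOR 1 = 1

1


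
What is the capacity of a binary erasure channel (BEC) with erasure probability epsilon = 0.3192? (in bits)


C = 1 - epsilon = 1 - 0.3192 = 0.6808

0.6808 bits


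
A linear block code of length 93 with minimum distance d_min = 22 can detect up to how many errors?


Detection capability = d_min - 1 = 22 - 1 = 21

21 errors


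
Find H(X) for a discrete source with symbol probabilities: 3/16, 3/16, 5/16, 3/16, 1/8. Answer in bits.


H = -sum(p_i * log2(p_i)). Terms: -(3/16)*log2(3/16) = 0.452820; -(3/16)*log2(3/16) = 0.452820; -(5/16)*log2(5/16) = 0.524397; -(3/16)*log2(3/16) = 0.452820; -(1/8)*log2(1/8) = 0.375000. H = 0.452820 + 0.452820 + 0.524397 + 0.452820 + 0.375000 = 2.2579

2.2579 bits


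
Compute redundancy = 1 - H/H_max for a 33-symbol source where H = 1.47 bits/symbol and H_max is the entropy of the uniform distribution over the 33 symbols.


H_max = log2(K) = log2(33) = 5.0444 bits/symbol. Redundancy = 1 - H/H_max = 1 - 1.47/5.0444 = 1 - 0.2914 = 0.7086

0.7086


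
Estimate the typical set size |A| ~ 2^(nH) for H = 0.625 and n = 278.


log2|A_typical| = nH = 278 * 0.625 = 173.75, so |A_typical| ~ 2^173.75 = 2.014e+52

2.014e+52


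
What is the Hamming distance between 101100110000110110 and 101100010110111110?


Count differing positions: . . . . . . ^ . . ^ ^ . . . ^ . . . = 4 differences

4


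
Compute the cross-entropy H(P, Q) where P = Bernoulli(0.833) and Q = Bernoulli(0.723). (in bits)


H(P,Q) = -p*log2(q) - (1-p)*log2(1-q). -0.833*log2(0.723) = 0.389788; -0.167*log2(0.277) = 0.309291. H(P,Q) = 0.389788 + 0.309291 = 0.6991

0.6991 bits
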